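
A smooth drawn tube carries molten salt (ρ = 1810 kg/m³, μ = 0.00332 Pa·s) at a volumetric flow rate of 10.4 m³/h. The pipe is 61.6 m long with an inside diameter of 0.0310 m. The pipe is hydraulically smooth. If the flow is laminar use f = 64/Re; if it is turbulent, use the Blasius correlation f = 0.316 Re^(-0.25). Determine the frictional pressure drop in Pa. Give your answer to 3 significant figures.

Q = 10.4 m³/h = 10.4/3600 = 0.002889 m³/s.
Cross-sectional area A = πD²/4 = π(0.031)²/4 = 0.0007548 m²; mean velocity V = Q/A = 0.002889/0.0007548 = 3.828 m/s.
Reynolds number Re = ρVD/μ = 1810 · 3.828 · 0.031 / 0.00332 = 6.469e+04.
Re > 4000 → turbulent. Smooth-pipe (Blasius): f = 0.316 Re^(-0.25) = 0.316/(6.469e+04)^0.25 = 0.01981.
Darcy-Weisbach: ΔP = f(L/D)(ρV²/2) = 0.01981·(61.6/0.031)·(1810·3.828²/2) = 0.01981·1987·1.326e+04 = 5.22e+05 Pa.

ΔP ≈ 522000 Pa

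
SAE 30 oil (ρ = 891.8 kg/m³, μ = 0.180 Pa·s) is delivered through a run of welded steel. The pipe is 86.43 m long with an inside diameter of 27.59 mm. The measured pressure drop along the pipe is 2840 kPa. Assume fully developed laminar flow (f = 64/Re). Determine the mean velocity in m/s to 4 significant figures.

V ≈ 4.342 m/s

For laminar flow, f = 64/Re with Re = ρVD/μ, so Darcy-Weisbach reduces to ΔP = 32μLV/D². Solving for V: V = ΔP·D²/(32μL) = 2.84e+06·(0.02759)²/(32·0.18·86.43) = 4.342 m/s.
Check: Re = ρVD/μ = 891.8·4.342·0.02759/0.18 = 593.6 < 2300, so the laminar assumption holds.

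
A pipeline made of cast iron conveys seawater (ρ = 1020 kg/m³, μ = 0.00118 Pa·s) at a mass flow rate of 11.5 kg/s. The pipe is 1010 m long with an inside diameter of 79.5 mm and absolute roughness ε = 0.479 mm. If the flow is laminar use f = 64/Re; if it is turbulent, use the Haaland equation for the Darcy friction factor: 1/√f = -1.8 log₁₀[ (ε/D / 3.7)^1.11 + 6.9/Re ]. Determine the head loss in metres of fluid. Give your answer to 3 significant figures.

h_f ≈ 109 m

A = πD²/4 = π(0.0795)²/4 = 0.004964 m²; mean velocity V = ṁ/(ρA) = 11.5/(1020 · 0.004964) = 2.271 m/s.
Reynolds number Re = ρVD/μ = 1020 · 2.271 · 0.0795 / 0.00118 = 1.561e+05.
Re > 4000 → turbulent. Relative roughness ε/D = 0.000479/0.0795 = 0.00603. Haaland: 1/√f = -1.8 log₁₀[(0.00603/3.7)^1.11 + 6.9/1.561e+05] = -1.8 log₁₀[0.000804 + 4.42e-05] = 5.529, so f = 0.03271.
Darcy-Weisbach: ΔP = f(L/D)(ρV²/2) = 0.03271·(1010/0.0795)·(1020·2.271²/2) = 0.03271·1.27e+04·2631 = 1.093e+06 Pa.
Head loss h_f = ΔP/(ρg) = 1.093e+06/(1020·9.81) = 109 m.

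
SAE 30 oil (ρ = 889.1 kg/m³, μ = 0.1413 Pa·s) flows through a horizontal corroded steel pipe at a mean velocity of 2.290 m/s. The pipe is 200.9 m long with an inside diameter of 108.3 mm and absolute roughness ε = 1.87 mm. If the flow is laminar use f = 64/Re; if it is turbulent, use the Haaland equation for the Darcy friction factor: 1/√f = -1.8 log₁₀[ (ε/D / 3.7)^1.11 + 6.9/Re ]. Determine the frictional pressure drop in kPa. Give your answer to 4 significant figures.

Reynolds number Re = ρVD/μ = 889.1 · 2.29 · 0.1083 / 0.141 = 1561.
Re < 2300 → laminar flow, so f = 64/Re = 64/1561 = 0.04101 (the turbulent correlation is not needed).
Darcy-Weisbach: ΔP = f(L/D)(ρV²/2) = 0.04101·(200.9/0.1083)·(889.1·2.29²/2) = 0.04101·1855·2331 = 1.774e+05 Pa.
ΔP = 1.774e+05 Pa = 177.4 kPa.

ΔP ≈ 177.4 kPa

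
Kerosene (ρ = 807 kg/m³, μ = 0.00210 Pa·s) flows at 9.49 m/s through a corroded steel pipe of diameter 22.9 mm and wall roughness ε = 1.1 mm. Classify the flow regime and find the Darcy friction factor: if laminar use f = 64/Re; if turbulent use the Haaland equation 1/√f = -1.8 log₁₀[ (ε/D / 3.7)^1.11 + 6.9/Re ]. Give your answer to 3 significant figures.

Re = ρVD/μ = 807·9.49·0.0229/0.0021 = 8.351e+04.
Re > 4000 → turbulent. ε/D = 0.0011/0.0229 = 0.048; Haaland: 1/√f = -1.8 log₁₀[0.00805 + 8.26e-05] = 3.762, so f = 0.07068.

f ≈ 0.0707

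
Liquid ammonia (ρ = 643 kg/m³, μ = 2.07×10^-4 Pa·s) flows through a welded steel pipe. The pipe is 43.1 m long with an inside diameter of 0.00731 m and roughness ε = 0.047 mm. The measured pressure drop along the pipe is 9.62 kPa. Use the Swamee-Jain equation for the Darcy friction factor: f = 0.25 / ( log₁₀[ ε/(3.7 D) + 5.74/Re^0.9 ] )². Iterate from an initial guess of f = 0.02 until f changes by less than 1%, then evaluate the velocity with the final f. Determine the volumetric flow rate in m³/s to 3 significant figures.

Rearranging Darcy-Weisbach: V = √(2·ΔP·D/(f·L·ρ)). With ε/D = 4.7e-05/0.00731 = 0.00643, iterate starting from f = 0.02:
  f = 0.02 → V = √(2·9620·0.00731/(0.02·43.1·643)) = 0.5037 m/s; Re = ρVD/μ = 1.144e+04; f → 0.03935
  f = 0.03935 → V = 0.3591 m/s; Re = 8155; f → 0.04132
  f = 0.04132 → V = 0.3504 m/s; Re = 7958; f → 0.04148
Converged (Δf/f < 1%). With the final f = 0.04148: V = √(2·9620·0.00731/(0.04148·43.1·643)) = 0.3498 m/s.
Q = V·A = 0.3498·(π/4·0.00731²) = 1.468e-05 m³/s = 1.47×10^-5 m³/s.

Q ≈ 1.47×10^-5 m³/s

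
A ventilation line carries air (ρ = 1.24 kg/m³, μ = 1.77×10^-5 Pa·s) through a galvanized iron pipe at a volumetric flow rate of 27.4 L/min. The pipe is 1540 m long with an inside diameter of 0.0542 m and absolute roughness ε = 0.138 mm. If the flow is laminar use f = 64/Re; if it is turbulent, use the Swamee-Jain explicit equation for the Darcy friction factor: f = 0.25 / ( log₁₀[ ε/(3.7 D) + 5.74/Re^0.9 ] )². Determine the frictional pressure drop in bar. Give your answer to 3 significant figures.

ΔP ≈ 5.88×10^-4 bar

Q = 27.4 L/min = 27.4/60000 = 0.0004567 m³/s.
Cross-sectional area A = πD²/4 = π(0.0542)²/4 = 0.002307 m²; mean velocity V = Q/A = 0.0004567/0.002307 = 0.1979 m/s.
Reynolds number Re = ρVD/μ = 1.24 · 0.1979 · 0.0542 / 1.77e-05 = 751.6.
Re < 2300 → laminar flow, so f = 64/Re = 64/751.6 = 0.08516 (the turbulent correlation is not needed).
Darcy-Weisbach: ΔP = f(L/D)(ρV²/2) = 0.08516·(1540/0.0542)·(1.24·0.1979²/2) = 0.08516·2.841e+04·0.02429 = 58.77 Pa.
ΔP = 58.77 Pa = 5.88×10^-4 bar.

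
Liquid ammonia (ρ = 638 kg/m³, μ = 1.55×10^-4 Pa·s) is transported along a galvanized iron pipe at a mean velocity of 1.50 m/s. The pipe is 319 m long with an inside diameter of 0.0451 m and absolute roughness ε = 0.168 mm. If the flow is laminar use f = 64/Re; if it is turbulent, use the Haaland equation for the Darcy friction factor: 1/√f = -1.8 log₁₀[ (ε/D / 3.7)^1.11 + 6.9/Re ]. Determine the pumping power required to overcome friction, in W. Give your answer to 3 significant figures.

P ≈ 344 W

Reynolds number Re = ρVD/μ = 638 · 1.5 · 0.0451 / 0.000155 = 2.785e+05.
Re > 4000 → turbulent. Relative roughness ε/D = 0.000168/0.0451 = 0.00373. Haaland: 1/√f = -1.8 log₁₀[(0.00373/3.7)^1.11 + 6.9/2.785e+05] = -1.8 log₁₀[0.000471 + 2.48e-05] = 5.948, so f = 0.02826.
Darcy-Weisbach: ΔP = f(L/D)(ρV²/2) = 0.02826·(319/0.0451)·(638·1.5²/2) = 0.02826·7073·717.8 = 1.435e+05 Pa.
Q = V·A = 1.5·0.001598 = 0.002396 m³/s.
Pumping power P = QΔP = 0.002396·1.435e+05 = 343.8 W = 344 W.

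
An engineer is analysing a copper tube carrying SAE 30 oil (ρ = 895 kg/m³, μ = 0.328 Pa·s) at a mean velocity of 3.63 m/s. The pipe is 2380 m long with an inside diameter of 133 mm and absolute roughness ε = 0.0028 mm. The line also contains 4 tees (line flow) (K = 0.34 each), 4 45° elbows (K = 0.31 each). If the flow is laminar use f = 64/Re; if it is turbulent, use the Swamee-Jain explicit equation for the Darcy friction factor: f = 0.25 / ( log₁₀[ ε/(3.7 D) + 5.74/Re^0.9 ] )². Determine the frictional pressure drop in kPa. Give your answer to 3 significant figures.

Reynolds number Re = ρVD/μ = 895 · 3.63 · 0.133 / 0.328 = 1317.
Re < 2300 → laminar flow, so f = 64/Re = 64/1317 = 0.04858 (the turbulent correlation is not needed).
Total minor-loss coefficient ΣK = 4·0.34 + 4·0.31 = 2.6.
ΔP = [f·L/D + ΣK]·(ρV²/2) = [0.04858·2380/0.133 + 2.6]·(895·3.63²/2) = [869.4 + 2.6]·5897 = 5.142e+06 Pa.
ΔP = 5.142e+06 Pa = 5140 kPa.

ΔP ≈ 5140 kPa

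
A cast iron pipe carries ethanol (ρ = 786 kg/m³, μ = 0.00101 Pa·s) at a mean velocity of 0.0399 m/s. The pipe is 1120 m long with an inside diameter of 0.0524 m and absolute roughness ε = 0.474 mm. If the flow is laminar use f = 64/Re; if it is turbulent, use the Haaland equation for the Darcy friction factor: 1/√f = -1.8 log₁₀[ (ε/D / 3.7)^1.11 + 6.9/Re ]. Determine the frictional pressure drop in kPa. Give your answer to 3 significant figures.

Reynolds number Re = ρVD/μ = 786 · 0.0399 · 0.0524 / 0.00101 = 1627.
Re < 2300 → laminar flow, so f = 64/Re = 64/1627 = 0.03933 (the turbulent correlation is not needed).
Darcy-Weisbach: ΔP = f(L/D)(ρV²/2) = 0.03933·(1120/0.0524)·(786·0.0399²/2) = 0.03933·2.137e+04·0.6257 = 526 Pa.
ΔP = 526 Pa = 0.526 kPa.

ΔP ≈ 0.526 kPa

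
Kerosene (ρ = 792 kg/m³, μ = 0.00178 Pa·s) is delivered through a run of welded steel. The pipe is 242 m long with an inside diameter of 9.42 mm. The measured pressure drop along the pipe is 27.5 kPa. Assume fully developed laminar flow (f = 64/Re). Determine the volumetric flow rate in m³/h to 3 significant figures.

Q ≈ 0.0444 m³/h

For laminar flow, f = 64/Re with Re = ρVD/μ, so Darcy-Weisbach reduces to ΔP = 32μLV/D². Solving for V: V = ΔP·D²/(32μL) = 2.75e+04·(0.00942)²/(32·0.00178·242) = 0.177 m/s.
Check: Re = ρVD/μ = 792·0.177·0.00942/0.00178 = 742 < 2300, so the laminar assumption holds.
Q = V·A = 0.177·(π/4·0.00942²) = 1.234e-05 m³/s = 0.0444 m³/h.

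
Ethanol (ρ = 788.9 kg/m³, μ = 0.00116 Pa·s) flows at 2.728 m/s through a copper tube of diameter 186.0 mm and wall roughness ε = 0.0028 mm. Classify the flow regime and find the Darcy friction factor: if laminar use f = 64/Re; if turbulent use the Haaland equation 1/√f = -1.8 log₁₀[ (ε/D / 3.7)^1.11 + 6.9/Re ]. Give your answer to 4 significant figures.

Re = ρVD/μ = 788.9·2.728·0.186/0.00116 = 3.451e+05.
Re > 4000 → turbulent. ε/D = 2.8e-06/0.186 = 1.51e-05; Haaland: 1/√f = -1.8 log₁₀[1.04e-06 + 2e-05] = 8.419, so f = 0.01411.

f ≈ 0.01411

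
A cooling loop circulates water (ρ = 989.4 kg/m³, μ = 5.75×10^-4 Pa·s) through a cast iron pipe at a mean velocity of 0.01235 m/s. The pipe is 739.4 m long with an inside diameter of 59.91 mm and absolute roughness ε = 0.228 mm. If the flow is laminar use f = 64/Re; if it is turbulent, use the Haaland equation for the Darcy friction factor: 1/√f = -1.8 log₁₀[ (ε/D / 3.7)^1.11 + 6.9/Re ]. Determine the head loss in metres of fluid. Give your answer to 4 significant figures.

Reynolds number Re = ρVD/μ = 989.4 · 0.01235 · 0.05991 / 0.000575 = 1273.
Re < 2300 → laminar flow, so f = 64/Re = 64/1273 = 0.05027 (the turbulent correlation is not needed).
Darcy-Weisbach: ΔP = f(L/D)(ρV²/2) = 0.05027·(739.4/0.05991)·(989.4·0.01235²/2) = 0.05027·1.234e+04·0.07545 = 46.81 Pa.
Head loss h_f = ΔP/(ρg) = 46.81/(989.4·9.81) = 0.004823 m.

h_f ≈ 0.004823 m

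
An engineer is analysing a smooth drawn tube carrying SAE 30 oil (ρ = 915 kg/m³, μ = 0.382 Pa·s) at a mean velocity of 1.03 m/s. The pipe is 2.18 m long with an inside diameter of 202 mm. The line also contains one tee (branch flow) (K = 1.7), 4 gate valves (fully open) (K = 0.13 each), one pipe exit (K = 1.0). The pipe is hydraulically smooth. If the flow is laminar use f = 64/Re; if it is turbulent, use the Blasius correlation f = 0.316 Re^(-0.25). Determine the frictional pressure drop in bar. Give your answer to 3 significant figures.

ΔP ≈ 0.0224 bar

Reynolds number Re = ρVD/μ = 915 · 1.03 · 0.202 / 0.382 = 498.4.
Re < 2300 → laminar flow, so f = 64/Re = 64/498.4 = 0.1284 (the turbulent correlation is not needed).
Total minor-loss coefficient ΣK = 1·1.7 + 4·0.13 + 1·1 = 3.22.
ΔP = [f·L/D + ΣK]·(ρV²/2) = [0.1284·2.18/0.202 + 3.22]·(915·1.03²/2) = [1.386 + 3.22]·485.4 = 2236 Pa.
ΔP = 2236 Pa = 0.0224 bar.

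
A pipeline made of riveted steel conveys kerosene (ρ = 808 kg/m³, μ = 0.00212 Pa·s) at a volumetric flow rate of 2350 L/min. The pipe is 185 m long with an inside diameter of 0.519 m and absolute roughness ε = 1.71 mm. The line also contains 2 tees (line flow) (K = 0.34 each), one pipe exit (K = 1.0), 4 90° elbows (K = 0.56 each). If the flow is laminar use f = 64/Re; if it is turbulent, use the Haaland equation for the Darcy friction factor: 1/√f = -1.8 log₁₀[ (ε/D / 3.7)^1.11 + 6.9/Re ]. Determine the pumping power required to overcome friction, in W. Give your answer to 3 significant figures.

P ≈ 7.87 W

Q = 2350 L/min = 2350/60000 = 0.03917 m³/s.
Cross-sectional area A = πD²/4 = π(0.519)²/4 = 0.2116 m²; mean velocity V = Q/A = 0.03917/0.2116 = 0.1851 m/s.
Reynolds number Re = ρVD/μ = 808 · 0.1851 · 0.519 / 0.00212 = 3.662e+04.
Re > 4000 → turbulent. Relative roughness ε/D = 0.00171/0.519 = 0.00329. Haaland: 1/√f = -1.8 log₁₀[(0.00329/3.7)^1.11 + 6.9/3.662e+04] = -1.8 log₁₀[0.000411 + 0.000188] = 5.8, so f = 0.02973.
Total minor-loss coefficient ΣK = 2·0.34 + 1·1 + 4·0.56 = 3.92.
ΔP = [f·L/D + ΣK]·(ρV²/2) = [0.02973·185/0.519 + 3.92]·(808·0.1851²/2) = [10.6 + 3.92]·13.85 = 201 Pa.
Pumping power P = QΔP = 0.03917·201 = 7.873 W = 7.87 W.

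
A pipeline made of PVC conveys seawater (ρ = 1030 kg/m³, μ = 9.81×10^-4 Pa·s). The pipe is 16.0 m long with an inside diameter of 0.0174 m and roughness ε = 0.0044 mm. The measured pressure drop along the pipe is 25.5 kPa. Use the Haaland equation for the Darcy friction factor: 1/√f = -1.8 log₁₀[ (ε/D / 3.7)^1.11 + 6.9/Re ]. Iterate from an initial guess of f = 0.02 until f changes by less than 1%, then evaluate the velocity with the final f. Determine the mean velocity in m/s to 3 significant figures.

V ≈ 1.49 m/s

Rearranging Darcy-Weisbach: V = √(2·ΔP·D/(f·L·ρ)). With ε/D = 4.4e-06/0.0174 = 0.000253, iterate starting from f = 0.02:
  f = 0.02 → V = √(2·2.55e+04·0.0174/(0.02·16·1030)) = 1.641 m/s; Re = ρVD/μ = 2.998e+04; f → 0.02388
  f = 0.02388 → V = 1.502 m/s; Re = 2.743e+04; f → 0.02435
  f = 0.02435 → V = 1.487 m/s; Re = 2.717e+04; f → 0.0244
Converged (Δf/f < 1%). With the final f = 0.0244: V = √(2·2.55e+04·0.0174/(0.0244·16·1030)) = 1.485 m/s.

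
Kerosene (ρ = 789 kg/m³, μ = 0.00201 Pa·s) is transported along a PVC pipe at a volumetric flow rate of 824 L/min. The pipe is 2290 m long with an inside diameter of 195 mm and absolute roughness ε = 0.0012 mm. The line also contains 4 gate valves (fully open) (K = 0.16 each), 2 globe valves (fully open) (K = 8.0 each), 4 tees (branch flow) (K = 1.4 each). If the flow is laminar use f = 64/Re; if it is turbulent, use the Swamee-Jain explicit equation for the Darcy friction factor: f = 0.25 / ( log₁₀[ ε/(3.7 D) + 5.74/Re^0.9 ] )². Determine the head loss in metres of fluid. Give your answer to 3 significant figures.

h_f ≈ 3.09 m

Q = 824 L/min = 824/60000 = 0.01373 m³/s.
Cross-sectional area A = πD²/4 = π(0.195)²/4 = 0.02986 m²; mean velocity V = Q/A = 0.01373/0.02986 = 0.4599 m/s.
Reynolds number Re = ρVD/μ = 789 · 0.4599 · 0.195 / 0.00201 = 3.52e+04.
Re > 4000 → turbulent. Relative roughness ε/D = 1.2e-06/0.195 = 6.15e-06. Swamee-Jain: f = 0.25/(log₁₀[6.15e-06/3.7 + 5.74/3.52e+04^0.9])² = 0.25/(log₁₀[1.66e-06 + 0.000465])² = 0.25/(-3.331)² = 0.02253.
Total minor-loss coefficient ΣK = 4·0.16 + 2·8 + 4·1.4 = 22.2.
ΔP = [f·L/D + ΣK]·(ρV²/2) = [0.02253·2290/0.195 + 22.2]·(789·0.4599²/2) = [264.5 + 22.2]·83.42 = 2.392e+04 Pa.
Head loss h_f = ΔP/(ρg) = 2.392e+04/(789·9.81) = 3.09 m.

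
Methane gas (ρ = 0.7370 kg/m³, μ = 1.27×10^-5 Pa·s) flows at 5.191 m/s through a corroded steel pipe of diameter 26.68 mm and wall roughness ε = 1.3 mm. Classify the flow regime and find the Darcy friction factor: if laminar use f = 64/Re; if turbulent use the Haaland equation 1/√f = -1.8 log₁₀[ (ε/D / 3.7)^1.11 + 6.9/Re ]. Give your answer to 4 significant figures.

f ≈ 0.07388

Re = ρVD/μ = 0.737·5.191·0.02668/1.27e-05 = 8037.
Re > 4000 → turbulent. ε/D = 0.0013/0.02668 = 0.0487; Haaland: 1/√f = -1.8 log₁₀[0.00818 + 0.000859] = 3.679, so f = 0.07388.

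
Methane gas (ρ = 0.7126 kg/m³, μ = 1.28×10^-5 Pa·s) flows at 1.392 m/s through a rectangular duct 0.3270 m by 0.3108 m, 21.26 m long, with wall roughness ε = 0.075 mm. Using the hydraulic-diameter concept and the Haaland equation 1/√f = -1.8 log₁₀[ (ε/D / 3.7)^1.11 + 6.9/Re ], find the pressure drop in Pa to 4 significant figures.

ΔP ≈ 1.147 Pa

Hydraulic diameter D_h = 4A/P = 4·(0.327·0.3108)/(2·(0.327+0.3108)) = 0.4065/1.276 = 0.3187 m.
Re = ρVD_h/μ = 0.7126·1.392·0.3187/1.28e-05 = 2.47e+04.
ε/D_h = 7.5e-05/0.3187 = 0.000235; Haaland gives 1/√f = -1.8 log₁₀[2.2e-05+0.000279] = 6.338, so f = 0.0249.
ΔP = f(L/D_h)(ρV²/2) = 0.0249·21.26/0.3187·0.6904 = 1.147 Pa.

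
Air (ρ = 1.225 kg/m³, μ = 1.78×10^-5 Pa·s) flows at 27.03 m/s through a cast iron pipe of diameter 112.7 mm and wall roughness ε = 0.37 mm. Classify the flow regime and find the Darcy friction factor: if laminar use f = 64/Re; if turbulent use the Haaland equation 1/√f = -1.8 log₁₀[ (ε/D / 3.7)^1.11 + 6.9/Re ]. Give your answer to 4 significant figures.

Re = ρVD/μ = 1.225·27.03·0.1127/1.78e-05 = 2.096e+05.
Re > 4000 → turbulent. ε/D = 0.00037/0.1127 = 0.00328; Haaland: 1/√f = -1.8 log₁₀[0.00041 + 3.29e-05] = 6.037, so f = 0.02744.

f ≈ 0.02744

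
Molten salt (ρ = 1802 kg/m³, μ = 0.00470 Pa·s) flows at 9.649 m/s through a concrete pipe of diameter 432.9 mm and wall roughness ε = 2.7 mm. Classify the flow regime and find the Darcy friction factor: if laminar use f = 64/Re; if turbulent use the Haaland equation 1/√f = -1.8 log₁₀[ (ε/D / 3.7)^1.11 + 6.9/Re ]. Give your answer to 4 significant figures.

f ≈ 0.03262

Re = ρVD/μ = 1802·9.649·0.4329/0.0047 = 1.601e+06.
Re > 4000 → turbulent. ε/D = 0.0027/0.4329 = 0.00624; Haaland: 1/√f = -1.8 log₁₀[0.000835 + 4.31e-06] = 5.537, so f = 0.03262.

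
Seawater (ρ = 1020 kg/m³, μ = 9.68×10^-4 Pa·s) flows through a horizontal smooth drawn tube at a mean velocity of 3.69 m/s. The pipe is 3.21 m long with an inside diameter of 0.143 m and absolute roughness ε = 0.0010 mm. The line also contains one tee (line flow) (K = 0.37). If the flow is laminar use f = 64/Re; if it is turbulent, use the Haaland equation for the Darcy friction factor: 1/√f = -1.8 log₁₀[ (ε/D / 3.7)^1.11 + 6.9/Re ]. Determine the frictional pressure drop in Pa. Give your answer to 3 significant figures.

Reynolds number Re = ρVD/μ = 1020 · 3.69 · 0.143 / 0.000968 = 5.56e+05.
Re > 4000 → turbulent. Relative roughness ε/D = 1e-06/0.143 = 6.99e-06. Haaland: 1/√f = -1.8 log₁₀[(6.99e-06/3.7)^1.11 + 6.9/5.56e+05] = -1.8 log₁₀[4.43e-07 + 1.24e-05] = 8.804, so f = 0.0129.
Total minor-loss coefficient ΣK = 1·0.37 = 0.37.
ΔP = [f·L/D + ΣK]·(ρV²/2) = [0.0129·3.21/0.143 + 0.37]·(1020·3.69²/2) = [0.2896 + 0.37]·6944 = 4581 Pa.

ΔP ≈ 4580 Pa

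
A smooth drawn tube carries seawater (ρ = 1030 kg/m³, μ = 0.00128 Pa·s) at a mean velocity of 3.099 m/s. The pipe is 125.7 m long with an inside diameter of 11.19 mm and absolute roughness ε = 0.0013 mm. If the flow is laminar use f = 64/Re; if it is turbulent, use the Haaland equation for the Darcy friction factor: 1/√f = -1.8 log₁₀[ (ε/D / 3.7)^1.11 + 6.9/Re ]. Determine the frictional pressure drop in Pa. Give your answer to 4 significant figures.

ΔP ≈ 1331000 Pa

Reynolds number Re = ρVD/μ = 1030 · 3.099 · 0.01119 / 0.00128 = 2.79e+04.
Re > 4000 → turbulent. Relative roughness ε/D = 1.3e-06/0.01119 = 0.000116. Haaland: 1/√f = -1.8 log₁₀[(0.000116/3.7)^1.11 + 6.9/2.79e+04] = -1.8 log₁₀[1e-05 + 0.000247] = 6.461, so f = 0.02395.
Darcy-Weisbach: ΔP = f(L/D)(ρV²/2) = 0.02395·(125.7/0.01119)·(1030·3.099²/2) = 0.02395·1.123e+04·4946 = 1.331e+06 Pa.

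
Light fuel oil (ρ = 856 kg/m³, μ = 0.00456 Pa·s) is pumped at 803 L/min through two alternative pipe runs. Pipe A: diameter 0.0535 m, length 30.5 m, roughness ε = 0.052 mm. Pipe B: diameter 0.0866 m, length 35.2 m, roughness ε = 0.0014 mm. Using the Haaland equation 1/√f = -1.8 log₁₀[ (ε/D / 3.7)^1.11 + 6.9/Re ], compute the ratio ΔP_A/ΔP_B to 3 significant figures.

Pipe A: V = Q/A = 0.01338/0.002248 = 5.953 m/s; Re = 5.979e+04; ε/D = 0.000972; Haaland → f = 0.02311; ΔP_A = f(L/D)(ρV²/2) = 1.998e+05 Pa.
Pipe B: V = Q/A = 0.01338/0.00589 = 2.272 m/s; Re = 3.694e+04; ε/D = 1.62e-05; Haaland → f = 0.02223; ΔP_B = f(L/D)(ρV²/2) = 1.997e+04 Pa.
ΔP_A/ΔP_B = 1.998e+05/1.997e+04 = 10.0.

ΔP_A/ΔP_B ≈ 10.0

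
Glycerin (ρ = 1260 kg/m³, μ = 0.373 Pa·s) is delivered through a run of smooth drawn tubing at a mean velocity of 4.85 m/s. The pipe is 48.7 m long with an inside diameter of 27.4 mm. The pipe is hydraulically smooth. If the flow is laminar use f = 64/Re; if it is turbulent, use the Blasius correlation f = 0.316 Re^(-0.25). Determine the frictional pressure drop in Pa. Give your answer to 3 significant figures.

Reynolds number Re = ρVD/μ = 1260 · 4.85 · 0.0274 / 0.373 = 448.9.
Re < 2300 → laminar flow, so f = 64/Re = 64/448.9 = 0.1426 (the turbulent correlation is not needed).
Darcy-Weisbach: ΔP = f(L/D)(ρV²/2) = 0.1426·(48.7/0.0274)·(1260·4.85²/2) = 0.1426·1777·1.482e+04 = 3.755e+06 Pa.

ΔP ≈ 3.76×10^6 Pa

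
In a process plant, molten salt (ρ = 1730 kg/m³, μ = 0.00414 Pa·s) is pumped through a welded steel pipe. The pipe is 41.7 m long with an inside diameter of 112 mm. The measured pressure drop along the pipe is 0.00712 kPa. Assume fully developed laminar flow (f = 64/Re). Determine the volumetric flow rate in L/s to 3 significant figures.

For laminar flow, f = 64/Re with Re = ρVD/μ, so Darcy-Weisbach reduces to ΔP = 32μLV/D². Solving for V: V = ΔP·D²/(32μL) = 7.12·(0.112)²/(32·0.00414·41.7) = 0.01617 m/s.
Check: Re = ρVD/μ = 1730·0.01617·0.112/0.00414 = 756.6 < 2300, so the laminar assumption holds.
Q = V·A = 0.01617·(π/4·0.112²) = 0.0001593 m³/s = 0.159 L/s.

Q ≈ 0.159 L/s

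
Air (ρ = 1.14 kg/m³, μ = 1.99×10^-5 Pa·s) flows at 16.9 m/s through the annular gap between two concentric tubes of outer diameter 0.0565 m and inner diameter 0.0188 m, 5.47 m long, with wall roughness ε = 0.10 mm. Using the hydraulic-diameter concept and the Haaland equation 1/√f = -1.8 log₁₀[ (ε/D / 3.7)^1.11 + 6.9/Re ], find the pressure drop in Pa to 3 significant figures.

ΔP ≈ 673 Pa

Hydraulic diameter D_h = 4A/P = D_o - D_i = 0.0565 - 0.0188 = 0.0377 m.
Re = ρVD_h/μ = 1.14·16.9·0.0377/1.99e-05 = 3.65e+04.
ε/D_h = 0.0001/0.0377 = 0.00265; Haaland gives 1/√f = -1.8 log₁₀[0.000323+0.000189] = 5.923, so f = 0.02851.
ΔP = f(L/D_h)(ρV²/2) = 0.02851·5.47/0.0377·162.8 = 673.3 Pa.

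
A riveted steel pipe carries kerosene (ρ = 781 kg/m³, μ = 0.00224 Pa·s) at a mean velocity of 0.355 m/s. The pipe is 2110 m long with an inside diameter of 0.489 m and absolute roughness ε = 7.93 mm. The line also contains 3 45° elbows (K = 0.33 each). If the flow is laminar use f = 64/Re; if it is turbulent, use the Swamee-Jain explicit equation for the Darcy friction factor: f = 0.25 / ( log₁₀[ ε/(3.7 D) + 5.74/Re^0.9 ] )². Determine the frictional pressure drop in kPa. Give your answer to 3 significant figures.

Reynolds number Re = ρVD/μ = 781 · 0.355 · 0.489 / 0.00224 = 6.053e+04.
Re > 4000 → turbulent. Relative roughness ε/D = 0.00793/0.489 = 0.0162. Swamee-Jain: f = 0.25/(log₁₀[0.0162/3.7 + 5.74/6.053e+04^0.9])² = 0.25/(log₁₀[0.00438 + 0.000285])² = 0.25/(-2.331)² = 0.04602.
Total minor-loss coefficient ΣK = 3·0.33 = 0.99.
ΔP = [f·L/D + ΣK]·(ρV²/2) = [0.04602·2110/0.489 + 0.99]·(781·0.355²/2) = [198.6 + 0.99]·49.21 = 9820 Pa.
ΔP = 9820 Pa = 9.82 kPa.

ΔP ≈ 9.82 kPa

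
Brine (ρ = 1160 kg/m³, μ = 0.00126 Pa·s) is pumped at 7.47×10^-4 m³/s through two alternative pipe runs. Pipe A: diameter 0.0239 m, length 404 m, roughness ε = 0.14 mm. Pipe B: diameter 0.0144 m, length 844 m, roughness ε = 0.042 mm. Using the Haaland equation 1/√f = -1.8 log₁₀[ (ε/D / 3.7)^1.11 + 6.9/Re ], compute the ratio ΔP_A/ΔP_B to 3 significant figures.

ΔP_A/ΔP_B ≈ 0.0463

Pipe A: V = Q/A = 0.000747/0.0004486 = 1.665 m/s; Re = 3.664e+04; ε/D = 0.00586; Haaland → f = 0.03397; ΔP_A = f(L/D)(ρV²/2) = 9.232e+05 Pa.
Pipe B: V = Q/A = 0.000747/0.0001629 = 4.587 m/s; Re = 6.081e+04; ε/D = 0.00292; Haaland → f = 0.02791; ΔP_B = f(L/D)(ρV²/2) = 1.996e+07 Pa.
ΔP_A/ΔP_B = 9.232e+05/1.996e+07 = 0.0463.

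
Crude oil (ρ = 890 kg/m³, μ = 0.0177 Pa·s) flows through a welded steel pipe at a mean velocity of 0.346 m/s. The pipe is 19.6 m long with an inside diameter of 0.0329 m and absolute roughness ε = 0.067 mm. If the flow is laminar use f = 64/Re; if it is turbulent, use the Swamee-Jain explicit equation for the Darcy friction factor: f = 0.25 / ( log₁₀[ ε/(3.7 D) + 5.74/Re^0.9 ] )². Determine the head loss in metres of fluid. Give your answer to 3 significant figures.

h_f ≈ 0.406 m

Reynolds number Re = ρVD/μ = 890 · 0.346 · 0.0329 / 0.0177 = 572.4.
Re < 2300 → laminar flow, so f = 64/Re = 64/572.4 = 0.1118 (the turbulent correlation is not needed).
Darcy-Weisbach: ΔP = f(L/D)(ρV²/2) = 0.1118·(19.6/0.0329)·(890·0.346²/2) = 0.1118·595.7·53.27 = 3549 Pa.
Head loss h_f = ΔP/(ρg) = 3549/(890·9.81) = 0.406 m.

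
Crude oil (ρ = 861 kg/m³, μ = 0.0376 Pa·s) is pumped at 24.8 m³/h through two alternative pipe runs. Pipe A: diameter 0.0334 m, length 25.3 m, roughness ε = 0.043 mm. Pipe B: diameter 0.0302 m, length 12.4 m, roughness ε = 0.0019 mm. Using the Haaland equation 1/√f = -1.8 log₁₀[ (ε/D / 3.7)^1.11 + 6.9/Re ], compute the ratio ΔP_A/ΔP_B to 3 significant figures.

Pipe A: V = Q/A = 0.006889/0.0008762 = 7.863 m/s; Re = 6014; ε/D = 0.00129; Haaland → f = 0.03699; ΔP_A = f(L/D)(ρV²/2) = 7.457e+05 Pa.
Pipe B: V = Q/A = 0.006889/0.0007163 = 9.617 m/s; Re = 6651; ε/D = 6.29e-05; Haaland → f = 0.03471; ΔP_B = f(L/D)(ρV²/2) = 5.675e+05 Pa.
ΔP_A/ΔP_B = 7.457e+05/5.675e+05 = 1.31.

ΔP_A/ΔP_B ≈ 1.31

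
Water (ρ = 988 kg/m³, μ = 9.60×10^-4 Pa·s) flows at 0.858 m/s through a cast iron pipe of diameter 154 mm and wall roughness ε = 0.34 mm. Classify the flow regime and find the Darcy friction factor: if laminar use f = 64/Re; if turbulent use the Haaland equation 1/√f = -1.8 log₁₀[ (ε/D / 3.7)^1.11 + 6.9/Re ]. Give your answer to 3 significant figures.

Re = ρVD/μ = 988·0.858·0.154/0.00096 = 1.36e+05.
Re > 4000 → turbulent. ε/D = 0.00034/0.154 = 0.00221; Haaland: 1/√f = -1.8 log₁₀[0.000264 + 5.07e-05] = 6.304, so f = 0.02516.

f ≈ 0.0252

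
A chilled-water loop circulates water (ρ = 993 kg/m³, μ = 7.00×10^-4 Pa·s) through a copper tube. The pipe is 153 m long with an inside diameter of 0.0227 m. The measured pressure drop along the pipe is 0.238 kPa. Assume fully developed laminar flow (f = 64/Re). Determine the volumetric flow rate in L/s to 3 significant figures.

For laminar flow, f = 64/Re with Re = ρVD/μ, so Darcy-Weisbach reduces to ΔP = 32μLV/D². Solving for V: V = ΔP·D²/(32μL) = 238·(0.0227)²/(32·0.0007·153) = 0.03578 m/s.
Check: Re = ρVD/μ = 993·0.03578·0.0227/0.0007 = 1152 < 2300, so the laminar assumption holds.
Q = V·A = 0.03578·(π/4·0.0227²) = 1.448e-05 m³/s = 0.0145 L/s.

Q ≈ 0.0145 L/s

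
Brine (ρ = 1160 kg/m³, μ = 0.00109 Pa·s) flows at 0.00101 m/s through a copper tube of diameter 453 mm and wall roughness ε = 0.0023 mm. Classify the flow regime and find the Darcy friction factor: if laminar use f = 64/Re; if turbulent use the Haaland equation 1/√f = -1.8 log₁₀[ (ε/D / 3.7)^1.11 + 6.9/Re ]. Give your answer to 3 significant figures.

Re = ρVD/μ = 1160·0.00101·0.453/0.00109 = 486.9.
Re < 2300 → laminar, so f = 64/Re = 0.1314 (roughness is irrelevant in laminar flow).

f ≈ 0.131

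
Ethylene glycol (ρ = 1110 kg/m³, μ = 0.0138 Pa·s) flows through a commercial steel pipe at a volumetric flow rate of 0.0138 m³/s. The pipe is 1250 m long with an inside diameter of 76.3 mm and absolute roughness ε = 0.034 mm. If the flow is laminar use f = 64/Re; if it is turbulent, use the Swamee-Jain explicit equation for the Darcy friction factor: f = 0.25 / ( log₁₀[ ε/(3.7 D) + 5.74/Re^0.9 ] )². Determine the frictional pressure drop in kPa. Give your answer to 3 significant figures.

ΔP ≈ 2270 kPa

Cross-sectional area A = πD²/4 = π(0.0763)²/4 = 0.004572 m²; mean velocity V = Q/A = 0.0138/0.004572 = 3.018 m/s.
Reynolds number Re = ρVD/μ = 1110 · 3.018 · 0.0763 / 0.0138 = 1.852e+04.
Re > 4000 → turbulent. Relative roughness ε/D = 3.4e-05/0.0763 = 0.000446. Swamee-Jain: f = 0.25/(log₁₀[0.000446/3.7 + 5.74/1.852e+04^0.9])² = 0.25/(log₁₀[0.00012 + 0.000828])² = 0.25/(-3.023)² = 0.02736.
Darcy-Weisbach: ΔP = f(L/D)(ρV²/2) = 0.02736·(1250/0.0763)·(1110·3.018²/2) = 0.02736·1.638e+04·5056 = 2.266e+06 Pa.
ΔP = 2.266e+06 Pa = 2270 kPa.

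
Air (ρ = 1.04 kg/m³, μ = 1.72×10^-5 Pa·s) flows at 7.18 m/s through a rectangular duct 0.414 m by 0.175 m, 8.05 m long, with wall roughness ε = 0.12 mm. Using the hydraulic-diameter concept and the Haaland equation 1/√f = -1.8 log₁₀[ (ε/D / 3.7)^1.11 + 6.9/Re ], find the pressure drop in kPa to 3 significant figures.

ΔP ≈ 0.0174 kPa

Hydraulic diameter D_h = 4A/P = 4·(0.414·0.175)/(2·(0.414+0.175)) = 0.2898/1.178 = 0.246 m.
Re = ρVD_h/μ = 1.04·7.18·0.246/1.72e-05 = 1.068e+05.
ε/D_h = 0.00012/0.246 = 0.000488; Haaland gives 1/√f = -1.8 log₁₀[4.93e-05+6.46e-05] = 7.098, so f = 0.01985.
ΔP = f(L/D_h)(ρV²/2) = 0.01985·8.05/0.246·26.81 = 17.41 Pa.
ΔP = 0.0174 kPa.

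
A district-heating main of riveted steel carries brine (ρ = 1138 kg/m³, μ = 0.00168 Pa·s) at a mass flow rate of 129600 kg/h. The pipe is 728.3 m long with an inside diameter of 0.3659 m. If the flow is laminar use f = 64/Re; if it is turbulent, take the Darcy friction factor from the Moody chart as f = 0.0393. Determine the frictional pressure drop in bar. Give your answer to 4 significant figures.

ṁ = 129600 kg/h = 129600/3600 = 36 kg/s.
A = πD²/4 = π(0.3659)²/4 = 0.1052 m²; mean velocity V = ṁ/(ρA) = 36/(1138 · 0.1052) = 0.3008 m/s.
Reynolds number Re = ρVD/μ = 1138 · 0.3008 · 0.3659 / 0.00168 = 7.457e+04.
Re > 4000 → turbulent; use the Moody-chart value f = 0.0393.
Darcy-Weisbach: ΔP = f(L/D)(ρV²/2) = 0.0393·(728.3/0.3659)·(1138·0.3008²/2) = 0.0393·1990·51.5 = 4029 Pa.
ΔP = 4029 Pa = 0.04029 bar.

ΔP ≈ 0.04029 bar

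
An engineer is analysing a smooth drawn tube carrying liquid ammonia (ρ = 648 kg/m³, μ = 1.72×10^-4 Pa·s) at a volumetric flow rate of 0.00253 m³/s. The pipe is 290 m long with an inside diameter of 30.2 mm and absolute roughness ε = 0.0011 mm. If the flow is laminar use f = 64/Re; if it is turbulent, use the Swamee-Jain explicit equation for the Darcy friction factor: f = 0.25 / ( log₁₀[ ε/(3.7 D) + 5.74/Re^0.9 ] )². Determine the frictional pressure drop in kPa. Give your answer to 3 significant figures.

ΔP ≈ 548 kPa

Cross-sectional area A = πD²/4 = π(0.0302)²/4 = 0.0007163 m²; mean velocity V = Q/A = 0.00253/0.0007163 = 3.532 m/s.
Reynolds number Re = ρVD/μ = 648 · 3.532 · 0.0302 / 0.000172 = 4.019e+05.
Re > 4000 → turbulent. Relative roughness ε/D = 1.1e-06/0.0302 = 3.64e-05. Swamee-Jain: f = 0.25/(log₁₀[3.64e-05/3.7 + 5.74/4.019e+05^0.9])² = 0.25/(log₁₀[9.84e-06 + 5.19e-05])² = 0.25/(-4.209)² = 0.01411.
Darcy-Weisbach: ΔP = f(L/D)(ρV²/2) = 0.01411·(290/0.0302)·(648·3.532²/2) = 0.01411·9603·4042 = 5.476e+05 Pa.
ΔP = 5.476e+05 Pa = 548 kPa.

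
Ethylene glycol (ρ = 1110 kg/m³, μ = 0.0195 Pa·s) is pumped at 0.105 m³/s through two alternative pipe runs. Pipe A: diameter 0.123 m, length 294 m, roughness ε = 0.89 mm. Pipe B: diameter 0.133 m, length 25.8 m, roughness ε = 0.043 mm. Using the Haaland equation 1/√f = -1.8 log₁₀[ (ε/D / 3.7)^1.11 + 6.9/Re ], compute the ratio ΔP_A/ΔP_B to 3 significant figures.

Pipe A: V = Q/A = 0.105/0.01188 = 8.837 m/s; Re = 6.187e+04; ε/D = 0.00724; Haaland → f = 0.03522; ΔP_A = f(L/D)(ρV²/2) = 3.649e+06 Pa.
Pipe B: V = Q/A = 0.105/0.01389 = 7.558 m/s; Re = 5.722e+04; ε/D = 0.000323; Haaland → f = 0.02117; ΔP_B = f(L/D)(ρV²/2) = 1.302e+05 Pa.
ΔP_A/ΔP_B = 3.649e+06/1.302e+05 = 28.0.

ΔP_A/ΔP_B ≈ 28.0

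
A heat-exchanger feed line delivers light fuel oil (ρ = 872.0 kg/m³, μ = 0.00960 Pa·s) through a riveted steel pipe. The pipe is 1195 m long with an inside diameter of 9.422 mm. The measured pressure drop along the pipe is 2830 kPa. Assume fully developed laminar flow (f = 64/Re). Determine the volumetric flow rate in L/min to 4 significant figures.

Q ≈ 2.863 L/min

For laminar flow, f = 64/Re with Re = ρVD/μ, so Darcy-Weisbach reduces to ΔP = 32μLV/D². Solving for V: V = ΔP·D²/(32μL) = 2.83e+06·(0.009422)²/(32·0.0096·1195) = 0.6844 m/s.
Check: Re = ρVD/μ = 872·0.6844·0.009422/0.0096 = 585.7 < 2300, so the laminar assumption holds.
Q = V·A = 0.6844·(π/4·0.009422²) = 4.772e-05 m³/s = 2.863 L/min.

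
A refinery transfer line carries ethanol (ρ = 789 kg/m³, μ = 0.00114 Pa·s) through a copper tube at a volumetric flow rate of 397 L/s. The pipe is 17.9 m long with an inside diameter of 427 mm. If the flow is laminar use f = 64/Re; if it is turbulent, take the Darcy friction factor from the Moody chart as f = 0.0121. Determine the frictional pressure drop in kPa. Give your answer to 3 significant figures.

ΔP ≈ 1.54 kPa

Q = 397 L/s = 397/1000 = 0.397 m³/s.
Cross-sectional area A = πD²/4 = π(0.427)²/4 = 0.1432 m²; mean velocity V = Q/A = 0.397/0.1432 = 2.772 m/s.
Reynolds number Re = ρVD/μ = 789 · 2.772 · 0.427 / 0.00114 = 8.193e+05.
Re > 4000 → turbulent; use the Moody-chart value f = 0.0121.
Darcy-Weisbach: ΔP = f(L/D)(ρV²/2) = 0.0121·(17.9/0.427)·(789·2.772²/2) = 0.0121·41.92·3032 = 1538 Pa.
ΔP = 1538 Pa = 1.54 kPa.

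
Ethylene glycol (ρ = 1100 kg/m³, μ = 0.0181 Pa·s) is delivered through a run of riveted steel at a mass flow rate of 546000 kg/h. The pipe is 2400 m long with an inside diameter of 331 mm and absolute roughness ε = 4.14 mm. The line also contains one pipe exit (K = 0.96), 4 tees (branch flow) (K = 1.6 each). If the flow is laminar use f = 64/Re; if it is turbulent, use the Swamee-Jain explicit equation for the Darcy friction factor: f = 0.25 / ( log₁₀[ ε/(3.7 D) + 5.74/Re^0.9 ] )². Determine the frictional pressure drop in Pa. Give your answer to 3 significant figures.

ΔP ≈ 451000 Pa

ṁ = 546000 kg/h = 546000/3600 = 151.7 kg/s.
A = πD²/4 = π(0.331)²/4 = 0.08605 m²; mean velocity V = ṁ/(ρA) = 151.7/(1100 · 0.08605) = 1.602 m/s.
Reynolds number Re = ρVD/μ = 1100 · 1.602 · 0.331 / 0.0181 = 3.223e+04.
Re > 4000 → turbulent. Relative roughness ε/D = 0.00414/0.331 = 0.0125. Swamee-Jain: f = 0.25/(log₁₀[0.0125/3.7 + 5.74/3.223e+04^0.9])² = 0.25/(log₁₀[0.00338 + 0.000503])² = 0.25/(-2.411)² = 0.04301.
Total minor-loss coefficient ΣK = 1·0.96 + 4·1.6 = 7.36.
ΔP = [f·L/D + ΣK]·(ρV²/2) = [0.04301·2400/0.331 + 7.36]·(1100·1.602²/2) = [311.9 + 7.36]·1412 = 4.508e+05 Pa.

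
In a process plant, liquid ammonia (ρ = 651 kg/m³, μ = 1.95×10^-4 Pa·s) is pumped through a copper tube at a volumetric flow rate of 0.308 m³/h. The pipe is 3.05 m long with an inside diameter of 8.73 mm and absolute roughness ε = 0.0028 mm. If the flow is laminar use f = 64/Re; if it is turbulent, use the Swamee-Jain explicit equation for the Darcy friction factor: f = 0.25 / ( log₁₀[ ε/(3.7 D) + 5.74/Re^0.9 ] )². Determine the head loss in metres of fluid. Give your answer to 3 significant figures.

h_f ≈ 0.828 m

Q = 0.308 m³/h = 0.308/3600 = 8.556e-05 m³/s.
Cross-sectional area A = πD²/4 = π(0.00873)²/4 = 5.986e-05 m²; mean velocity V = Q/A = 8.556e-05/5.986e-05 = 1.429 m/s.
Reynolds number Re = ρVD/μ = 651 · 1.429 · 0.00873 / 0.000195 = 4.166e+04.
Re > 4000 → turbulent. Relative roughness ε/D = 2.8e-06/0.00873 = 0.000321. Swamee-Jain: f = 0.25/(log₁₀[0.000321/3.7 + 5.74/4.166e+04^0.9])² = 0.25/(log₁₀[8.67e-05 + 0.000399])² = 0.25/(-3.313)² = 0.02277.
Darcy-Weisbach: ΔP = f(L/D)(ρV²/2) = 0.02277·(3.05/0.00873)·(651·1.429²/2) = 0.02277·349.4·665 = 5290 Pa.
Head loss h_f = ΔP/(ρg) = 5290/(651·9.81) = 0.828 m.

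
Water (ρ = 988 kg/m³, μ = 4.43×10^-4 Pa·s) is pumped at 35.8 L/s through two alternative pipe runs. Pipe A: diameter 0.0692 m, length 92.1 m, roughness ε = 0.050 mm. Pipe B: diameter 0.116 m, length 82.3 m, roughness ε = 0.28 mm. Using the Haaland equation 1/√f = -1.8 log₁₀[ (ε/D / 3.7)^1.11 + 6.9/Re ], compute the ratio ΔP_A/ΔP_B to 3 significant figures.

ΔP_A/ΔP_B ≈ 11.0

Pipe A: V = Q/A = 0.0358/0.003761 = 9.519 m/s; Re = 1.469e+06; ε/D = 0.000723; Haaland → f = 0.01844; ΔP_A = f(L/D)(ρV²/2) = 1.098e+06 Pa.
Pipe B: V = Q/A = 0.0358/0.01057 = 3.387 m/s; Re = 8.764e+05; ε/D = 0.00241; Haaland → f = 0.02485; ΔP_B = f(L/D)(ρV²/2) = 9.994e+04 Pa.
ΔP_A/ΔP_B = 1.098e+06/9.994e+04 = 11.0.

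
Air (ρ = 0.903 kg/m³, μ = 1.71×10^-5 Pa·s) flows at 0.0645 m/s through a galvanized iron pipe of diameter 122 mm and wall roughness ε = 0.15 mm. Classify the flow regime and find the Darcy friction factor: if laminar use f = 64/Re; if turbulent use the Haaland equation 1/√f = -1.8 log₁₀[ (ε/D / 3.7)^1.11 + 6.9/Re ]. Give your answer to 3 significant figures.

Re = ρVD/μ = 0.903·0.0645·0.122/1.71e-05 = 415.5.
Re < 2300 → laminar, so f = 64/Re = 0.154 (roughness is irrelevant in laminar flow).

f ≈ 0.154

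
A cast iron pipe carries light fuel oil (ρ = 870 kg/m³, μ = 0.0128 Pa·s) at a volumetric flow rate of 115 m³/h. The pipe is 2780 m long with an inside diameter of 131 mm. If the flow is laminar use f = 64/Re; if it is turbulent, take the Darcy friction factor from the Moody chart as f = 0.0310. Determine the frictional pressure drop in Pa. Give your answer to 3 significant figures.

Q = 115 m³/h = 115/3600 = 0.03194 m³/s.
Cross-sectional area A = πD²/4 = π(0.131)²/4 = 0.01348 m²; mean velocity V = Q/A = 0.03194/0.01348 = 2.37 m/s.
Reynolds number Re = ρVD/μ = 870 · 2.37 · 0.131 / 0.0128 = 2.11e+04.
Re > 4000 → turbulent; use the Moody-chart value f = 0.0310.
Darcy-Weisbach: ΔP = f(L/D)(ρV²/2) = 0.031·(2780/0.131)·(870·2.37²/2) = 0.031·2.122e+04·2444 = 1.607e+06 Pa.

ΔP ≈ 1.61×10^6 Pa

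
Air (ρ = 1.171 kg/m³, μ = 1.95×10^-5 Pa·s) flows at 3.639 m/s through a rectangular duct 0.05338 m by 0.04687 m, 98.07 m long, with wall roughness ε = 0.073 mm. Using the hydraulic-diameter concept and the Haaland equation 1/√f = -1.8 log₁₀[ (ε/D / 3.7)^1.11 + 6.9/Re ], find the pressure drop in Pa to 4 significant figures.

Hydraulic diameter D_h = 4A/P = 4·(0.05338·0.04687)/(2·(0.05338+0.04687)) = 0.01001/0.2005 = 0.04991 m.
Re = ρVD_h/μ = 1.171·3.639·0.04991/1.95e-05 = 1.091e+04.
ε/D_h = 7.3e-05/0.04991 = 0.00146; Haaland gives 1/√f = -1.8 log₁₀[0.000167+0.000633] = 5.575, so f = 0.03218.
ΔP = f(L/D_h)(ρV²/2) = 0.03218·98.07/0.04991·7.753 = 490.2 Pa.

ΔP ≈ 490.2 Pa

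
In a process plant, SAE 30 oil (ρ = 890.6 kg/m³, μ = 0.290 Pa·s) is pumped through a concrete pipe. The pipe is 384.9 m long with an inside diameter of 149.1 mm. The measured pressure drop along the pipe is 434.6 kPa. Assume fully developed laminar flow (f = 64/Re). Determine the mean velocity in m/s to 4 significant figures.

For laminar flow, f = 64/Re with Re = ρVD/μ, so Darcy-Weisbach reduces to ΔP = 32μLV/D². Solving for V: V = ΔP·D²/(32μL) = 4.346e+05·(0.1491)²/(32·0.29·384.9) = 2.705 m/s.
Check: Re = ρVD/μ = 890.6·2.705·0.1491/0.29 = 1239 < 2300, so the laminar assumption holds.

V ≈ 2.705 m/s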